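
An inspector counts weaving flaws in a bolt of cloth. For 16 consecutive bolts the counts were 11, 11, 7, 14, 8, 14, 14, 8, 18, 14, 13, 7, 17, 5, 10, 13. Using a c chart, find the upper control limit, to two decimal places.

21.67

c̄ = (11 + 11 + 7 + 14 + 8 + 14 + 14 + 8 + 18 + 14 + 13 + 7 + 17 + 5 + 10 + 13) / 16 = 184 / 16 = 11.5000
UCL = c̄ + 3√c̄ = 11.5000 + 3 × √11.5000 = 11.5000 + 3 × 3.3912 = 21.6735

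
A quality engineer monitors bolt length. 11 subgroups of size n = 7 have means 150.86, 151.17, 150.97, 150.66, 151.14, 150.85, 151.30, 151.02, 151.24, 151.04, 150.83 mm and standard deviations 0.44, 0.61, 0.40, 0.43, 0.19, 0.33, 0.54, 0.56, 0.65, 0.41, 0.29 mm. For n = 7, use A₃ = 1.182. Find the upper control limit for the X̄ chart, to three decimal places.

X̄̄ = (150.86 + 151.17 + 150.97 + 150.66 + 151.14 + 150.85 + 151.30 + 151.02 + 151.24 + 151.04 + 150.83) / 11 = 151.0073
s̄ = (0.44 + 0.61 + 0.40 + 0.43 + 0.19 + 0.33 + 0.54 + 0.56 + 0.65 + 0.41 + 0.29) / 11 = 0.4409
UCL = X̄̄ + A₃·s̄ = 151.0073 + 1.182 × 0.4409 = 151.5284

151.528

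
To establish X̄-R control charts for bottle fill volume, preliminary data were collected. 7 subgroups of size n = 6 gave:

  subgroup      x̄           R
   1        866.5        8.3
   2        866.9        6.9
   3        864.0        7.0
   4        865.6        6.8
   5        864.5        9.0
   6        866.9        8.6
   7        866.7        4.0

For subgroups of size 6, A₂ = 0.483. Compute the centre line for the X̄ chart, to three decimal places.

X̄̄ = (866.5 + 866.9 + 864.0 + 865.6 + 864.5 + 866.9 + 866.7) / 7 = 6061.1000 / 7 = 865.8714
CL = X̄̄ = 865.8714

865.871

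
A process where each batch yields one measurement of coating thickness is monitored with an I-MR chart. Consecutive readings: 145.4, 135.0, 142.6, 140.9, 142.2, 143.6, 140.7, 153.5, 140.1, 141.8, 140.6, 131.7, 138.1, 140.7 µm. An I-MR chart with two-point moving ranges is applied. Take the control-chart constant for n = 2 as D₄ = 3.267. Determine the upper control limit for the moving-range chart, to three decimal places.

Moving ranges: 10.4, 7.6, 1.7, 1.3, 1.4, 2.9, 12.8, 13.4, 1.7, 1.2, 8.9, 6.4, 2.6; M̄R̄ = 72.3000 / 13 = 5.5615
UCL_MR = D₄·M̄R̄ = 3.267 × 5.5615 = 18.1695

18.170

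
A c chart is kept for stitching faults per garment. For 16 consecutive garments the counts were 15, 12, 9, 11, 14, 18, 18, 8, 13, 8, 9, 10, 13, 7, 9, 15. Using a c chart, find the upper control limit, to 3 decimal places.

c̄ = (15 + 12 + 9 + 11 + 14 + 18 + 18 + 8 + 13 + 8 + 9 + 10 + 13 + 7 + 9 + 15) / 16 = 189 / 16 = 11.8125
UCL = c̄ + 3√c̄ = 11.8125 + 3 × √11.8125 = 11.8125 + 3 × 3.4369 = 22.1233

22.123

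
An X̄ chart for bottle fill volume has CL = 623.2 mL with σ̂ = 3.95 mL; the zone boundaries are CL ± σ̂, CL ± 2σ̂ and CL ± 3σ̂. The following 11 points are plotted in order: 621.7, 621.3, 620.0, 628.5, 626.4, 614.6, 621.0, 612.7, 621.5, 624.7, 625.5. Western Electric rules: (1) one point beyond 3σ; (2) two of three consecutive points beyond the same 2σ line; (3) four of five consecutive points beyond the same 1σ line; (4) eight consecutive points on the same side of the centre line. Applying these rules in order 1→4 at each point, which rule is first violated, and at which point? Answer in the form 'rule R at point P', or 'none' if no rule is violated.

rule 2 at point 8

Zone of each point (C = within 1σ̂, B = 1σ̂–2σ̂, A = 2σ̂–3σ̂, * = beyond 3σ̂; sign = side of CL): 1:-C, 2:-C, 3:-C, 4:+B, 5:+C, 6:-A, 7:-C, 8:-A, 9:-C, 10:+C, 11:+C
Rule 2 (two of three consecutive points beyond the same 2σ limit) is satisfied at point 8.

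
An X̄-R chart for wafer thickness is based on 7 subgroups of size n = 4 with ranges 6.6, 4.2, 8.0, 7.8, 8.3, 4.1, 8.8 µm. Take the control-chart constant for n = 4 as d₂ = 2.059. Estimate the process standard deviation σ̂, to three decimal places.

R̄ = (6.6 + 4.2 + 8.0 + 7.8 + 8.3 + 4.1 + 8.8) / 7 = 6.8286
σ̂ = R̄ / d₂ = 6.8286 / 2.059 = 3.3165

3.316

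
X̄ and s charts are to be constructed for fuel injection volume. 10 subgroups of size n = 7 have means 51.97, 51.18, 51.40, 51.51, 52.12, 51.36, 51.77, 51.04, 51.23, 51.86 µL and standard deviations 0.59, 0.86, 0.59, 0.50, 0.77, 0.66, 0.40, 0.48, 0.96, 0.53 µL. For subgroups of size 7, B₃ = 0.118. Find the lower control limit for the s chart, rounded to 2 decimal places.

s̄ = (0.59 + 0.86 + 0.59 + 0.50 + 0.77 + 0.66 + 0.40 + 0.48 + 0.96 + 0.53) / 10 = 0.6340
LCL_s = B₃·s̄ = 0.118 × 0.6340 = 0.0748

0.07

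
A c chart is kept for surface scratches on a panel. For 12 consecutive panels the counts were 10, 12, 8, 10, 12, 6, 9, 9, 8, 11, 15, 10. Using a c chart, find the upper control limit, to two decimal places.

19.49

c̄ = (10 + 12 + 8 + 10 + 12 + 6 + 9 + 9 + 8 + 11 + 15 + 10) / 12 = 120 / 12 = 10.0000
UCL = c̄ + 3√c̄ = 10.0000 + 3 × √10.0000 = 10.0000 + 3 × 3.1623 = 19.4868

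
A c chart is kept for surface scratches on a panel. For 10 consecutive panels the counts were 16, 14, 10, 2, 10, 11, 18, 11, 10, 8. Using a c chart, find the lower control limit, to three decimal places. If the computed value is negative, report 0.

c̄ = (16 + 14 + 10 + 2 + 10 + 11 + 18 + 11 + 10 + 8) / 10 = 110 / 10 = 11.0000
LCL = c̄ − 3√c̄ = 11.0000 − 3 × 3.3166 = 1.0501

1.050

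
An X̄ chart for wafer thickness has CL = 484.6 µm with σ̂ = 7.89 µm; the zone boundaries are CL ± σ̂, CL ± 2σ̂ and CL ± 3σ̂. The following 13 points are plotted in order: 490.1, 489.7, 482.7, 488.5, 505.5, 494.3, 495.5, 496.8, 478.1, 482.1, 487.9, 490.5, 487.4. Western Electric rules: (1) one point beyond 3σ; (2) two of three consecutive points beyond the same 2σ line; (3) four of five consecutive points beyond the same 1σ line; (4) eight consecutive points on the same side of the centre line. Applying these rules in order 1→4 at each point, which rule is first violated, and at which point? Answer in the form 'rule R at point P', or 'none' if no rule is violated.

rule 3 at point 8

Zone of each point (C = within 1σ̂, B = 1σ̂–2σ̂, A = 2σ̂–3σ̂, * = beyond 3σ̂; sign = side of CL): 1:+C, 2:+C, 3:-C, 4:+C, 5:+A, 6:+B, 7:+B, 8:+B, 9:-C, 10:-C, 11:+C, 12:+C, 13:+C
Rule 3 (four of five consecutive points beyond the same 1σ limit) is satisfied at point 8.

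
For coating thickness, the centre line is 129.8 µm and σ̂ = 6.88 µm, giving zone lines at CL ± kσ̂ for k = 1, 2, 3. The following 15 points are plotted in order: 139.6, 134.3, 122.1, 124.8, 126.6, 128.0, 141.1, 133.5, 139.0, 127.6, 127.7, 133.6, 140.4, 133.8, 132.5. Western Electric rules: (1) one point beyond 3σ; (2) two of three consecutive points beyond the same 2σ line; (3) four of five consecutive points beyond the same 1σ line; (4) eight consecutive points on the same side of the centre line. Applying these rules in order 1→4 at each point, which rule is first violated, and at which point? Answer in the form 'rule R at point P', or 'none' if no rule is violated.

Zone of each point (C = within 1σ̂, B = 1σ̂–2σ̂, A = 2σ̂–3σ̂, * = beyond 3σ̂; sign = side of CL): 1:+B, 2:+C, 3:-B, 4:-C, 5:-C, 6:-C, 7:+B, 8:+C, 9:+B, 10:-C, 11:-C, 12:+C, 13:+B, 14:+C, 15:+C
No rule fires across all 15 points.

none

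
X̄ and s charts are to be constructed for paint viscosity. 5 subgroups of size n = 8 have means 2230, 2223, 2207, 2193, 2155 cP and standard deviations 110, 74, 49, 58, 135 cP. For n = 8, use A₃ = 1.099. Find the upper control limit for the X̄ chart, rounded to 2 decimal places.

X̄̄ = (2230 + 2223 + 2207 + 2193 + 2155) / 5 = 2201.6000
s̄ = (110 + 74 + 49 + 58 + 135) / 5 = 85.2000
UCL = X̄̄ + A₃·s̄ = 2201.6000 + 1.099 × 85.2000 = 2295.2348

2295.23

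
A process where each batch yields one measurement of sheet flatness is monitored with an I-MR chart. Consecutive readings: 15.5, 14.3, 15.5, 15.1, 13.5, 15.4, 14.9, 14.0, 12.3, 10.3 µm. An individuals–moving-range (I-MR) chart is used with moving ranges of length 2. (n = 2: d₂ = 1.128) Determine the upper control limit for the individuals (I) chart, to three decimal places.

X̄ = (15.5 + 14.3 + 15.5 + 15.1 + 13.5 + 15.4 + 14.9 + 14.0 + 12.3 + 10.3) / 10 = 14.0800
Moving ranges: 1.2, 1.2, 0.4, 1.6, 1.9, 0.5, 0.9, 1.7, 2.0; M̄R̄ = 11.4000 / 9 = 1.2667
UCL = X̄ + 3·M̄R̄/d₂ = 14.0800 + 3 × 1.2667 / 1.128 = 17.4488

17.449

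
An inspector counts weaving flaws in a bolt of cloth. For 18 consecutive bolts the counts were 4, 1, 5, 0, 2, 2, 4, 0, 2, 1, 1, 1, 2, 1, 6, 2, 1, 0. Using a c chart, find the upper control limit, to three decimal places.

6.128

c̄ = (4 + 1 + 5 + 0 + 2 + 2 + 4 + 0 + 2 + 1 + 1 + 1 + 2 + 1 + 6 + 2 + 1 + 0) / 18 = 35 / 18 = 1.9444
UCL = c̄ + 3√c̄ = 1.9444 + 3 × √1.9444 = 1.9444 + 3 × 1.3944 = 6.1277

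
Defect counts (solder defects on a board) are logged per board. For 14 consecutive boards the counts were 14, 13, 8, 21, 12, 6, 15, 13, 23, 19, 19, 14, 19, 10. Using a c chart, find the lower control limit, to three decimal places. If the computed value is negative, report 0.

c̄ = (14 + 13 + 8 + 21 + 12 + 6 + 15 + 13 + 23 + 19 + 19 + 14 + 19 + 10) / 14 = 206 / 14 = 14.7143
LCL = c̄ − 3√c̄ = 14.7143 − 3 × 3.8359 = 3.2065

3.207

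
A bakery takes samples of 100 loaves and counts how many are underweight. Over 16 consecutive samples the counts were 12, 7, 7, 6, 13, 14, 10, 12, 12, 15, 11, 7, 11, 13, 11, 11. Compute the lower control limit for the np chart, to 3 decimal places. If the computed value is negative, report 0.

p̄ = Σdᵢ / (k·n) = 172 / (16 × 100) = 0.10750
LCL = np̄ − 3·√(np̄(1−p̄)) = 10.7500 − 3 × 3.0975 = 1.4576

1.458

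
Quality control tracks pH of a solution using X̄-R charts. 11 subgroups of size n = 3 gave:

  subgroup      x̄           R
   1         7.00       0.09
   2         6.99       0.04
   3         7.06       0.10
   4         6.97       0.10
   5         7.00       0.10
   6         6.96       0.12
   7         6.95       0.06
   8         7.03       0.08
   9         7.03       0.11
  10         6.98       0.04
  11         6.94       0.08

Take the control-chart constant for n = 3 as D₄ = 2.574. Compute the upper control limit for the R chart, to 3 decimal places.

R̄ = (0.09 + 0.04 + 0.10 + 0.10 + 0.10 + 0.12 + 0.06 + 0.08 + 0.11 + 0.04 + 0.08) / 11 = 0.9200 / 11 = 0.0836
UCL_R = D₄·R̄ = 2.574 × 0.0836 = 0.2153

0.215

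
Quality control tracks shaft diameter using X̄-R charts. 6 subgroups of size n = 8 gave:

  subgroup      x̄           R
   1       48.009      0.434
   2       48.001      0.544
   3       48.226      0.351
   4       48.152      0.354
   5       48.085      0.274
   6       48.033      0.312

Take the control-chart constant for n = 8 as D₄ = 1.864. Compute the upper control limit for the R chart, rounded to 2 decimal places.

R̄ = (0.434 + 0.544 + 0.351 + 0.354 + 0.274 + 0.312) / 6 = 2.2690 / 6 = 0.3782
UCL_R = D₄·R̄ = 1.864 × 0.3782 = 0.7049

0.70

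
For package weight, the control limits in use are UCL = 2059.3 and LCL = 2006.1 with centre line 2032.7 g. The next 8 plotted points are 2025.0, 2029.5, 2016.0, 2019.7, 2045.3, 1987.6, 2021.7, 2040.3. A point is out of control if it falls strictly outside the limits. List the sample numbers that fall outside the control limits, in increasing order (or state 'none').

6

Compare each point to [2006.1, 2059.3]: sample 6 = 1987.6 < LCL.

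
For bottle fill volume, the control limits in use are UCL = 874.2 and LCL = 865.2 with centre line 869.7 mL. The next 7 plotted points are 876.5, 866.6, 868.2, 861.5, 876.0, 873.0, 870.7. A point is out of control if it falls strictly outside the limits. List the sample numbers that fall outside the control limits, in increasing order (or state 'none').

Compare each point to [865.2, 874.2]: sample 1 = 876.5 > UCL; sample 4 = 861.5 < LCL; sample 5 = 876.0 > UCL.

1, 4, 5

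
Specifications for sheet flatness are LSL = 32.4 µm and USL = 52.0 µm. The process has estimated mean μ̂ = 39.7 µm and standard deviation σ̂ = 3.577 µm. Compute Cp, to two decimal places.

Cp = (USL − LSL) / (6σ̂) = (52.0 − 32.4) / (6 × 3.577) = 19.6000 / 21.4620 = 0.9132

0.91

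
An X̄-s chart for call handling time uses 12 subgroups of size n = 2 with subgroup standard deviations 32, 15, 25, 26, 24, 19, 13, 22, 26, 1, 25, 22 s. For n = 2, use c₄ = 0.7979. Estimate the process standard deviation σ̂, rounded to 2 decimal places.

26.11

s̄ = (32 + 15 + 25 + 26 + 24 + 19 + 13 + 22 + 26 + 1 + 25 + 22) / 12 = 20.8333
σ̂ = s̄ / c₄ = 20.8333 / 0.7979 = 26.1102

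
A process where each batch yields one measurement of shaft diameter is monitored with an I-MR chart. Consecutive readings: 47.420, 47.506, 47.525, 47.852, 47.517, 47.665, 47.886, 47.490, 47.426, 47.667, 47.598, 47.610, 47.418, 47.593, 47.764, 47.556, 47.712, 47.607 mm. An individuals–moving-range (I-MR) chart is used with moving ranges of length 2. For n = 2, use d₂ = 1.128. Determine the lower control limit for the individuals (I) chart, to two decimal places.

47.14

X̄ = (47.420 + 47.506 + 47.525 + 47.852 + 47.517 + 47.665 + 47.886 + 47.490 + 47.426 + 47.667 + 47.598 + 47.610 + 47.418 + 47.593 + 47.764 + 47.556 + 47.712 + 47.607) / 18 = 47.6007
Moving ranges: 0.086, 0.019, 0.327, 0.335, 0.148, 0.221, 0.396, 0.064, 0.241, 0.069, 0.012, 0.192, 0.175, 0.171, 0.208, 0.156, 0.105; M̄R̄ = 2.9250 / 17 = 0.1721
LCL = X̄ − 3·M̄R̄/d₂ = 47.6007 − 3 × 0.1721 / 1.128 = 47.1431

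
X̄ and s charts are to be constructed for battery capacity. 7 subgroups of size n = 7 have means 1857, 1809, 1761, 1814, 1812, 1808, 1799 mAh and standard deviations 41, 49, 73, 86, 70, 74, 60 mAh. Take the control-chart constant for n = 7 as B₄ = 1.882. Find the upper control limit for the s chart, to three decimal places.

121.792

s̄ = (41 + 49 + 73 + 86 + 70 + 74 + 60) / 7 = 64.7143
UCL_s = B₄·s̄ = 1.882 × 64.7143 = 121.7923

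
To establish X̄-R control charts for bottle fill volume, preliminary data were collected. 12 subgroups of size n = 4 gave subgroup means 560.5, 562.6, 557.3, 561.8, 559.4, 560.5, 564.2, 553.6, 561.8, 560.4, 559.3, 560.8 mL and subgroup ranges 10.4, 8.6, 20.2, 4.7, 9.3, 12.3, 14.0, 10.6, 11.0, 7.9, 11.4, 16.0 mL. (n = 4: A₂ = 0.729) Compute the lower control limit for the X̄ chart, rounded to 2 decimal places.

551.90

X̄̄ = (560.5 + 562.6 + 557.3 + 561.8 + 559.4 + 560.5 + 564.2 + 553.6 + 561.8 + 560.4 + 559.3 + 560.8) / 12 = 6722.2000 / 12 = 560.1833
R̄ = (10.4 + 8.6 + 20.2 + 4.7 + 9.3 + 12.3 + 14.0 + 10.6 + 11.0 + 7.9 + 11.4 + 16.0) / 12 = 136.4000 / 12 = 11.3667
LCL = X̄̄ − A₂·R̄ = 560.1833 − 0.729 × 11.3667 = 551.8970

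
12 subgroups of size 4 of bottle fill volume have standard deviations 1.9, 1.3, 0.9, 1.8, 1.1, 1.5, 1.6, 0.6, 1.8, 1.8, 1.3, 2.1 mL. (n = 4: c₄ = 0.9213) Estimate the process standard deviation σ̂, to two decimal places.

s̄ = (1.9 + 1.3 + 0.9 + 1.8 + 1.1 + 1.5 + 1.6 + 0.6 + 1.8 + 1.8 + 1.3 + 2.1) / 12 = 1.4750
σ̂ = s̄ / c₄ = 1.4750 / 0.9213 = 1.6010

1.60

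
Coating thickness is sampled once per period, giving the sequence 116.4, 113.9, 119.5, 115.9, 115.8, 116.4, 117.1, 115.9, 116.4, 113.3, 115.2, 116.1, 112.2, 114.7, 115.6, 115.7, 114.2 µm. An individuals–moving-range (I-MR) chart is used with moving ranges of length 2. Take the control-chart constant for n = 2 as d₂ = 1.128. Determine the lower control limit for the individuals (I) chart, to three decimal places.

110.627

X̄ = (116.4 + 113.9 + 119.5 + 115.9 + 115.8 + 116.4 + 117.1 + 115.9 + 116.4 + 113.3 + 115.2 + 116.1 + 112.2 + 114.7 + 115.6 + 115.7 + 114.2) / 17 = 115.5471
Moving ranges: 2.5, 5.6, 3.6, 0.1, 0.6, 0.7, 1.2, 0.5, 3.1, 1.9, 0.9, 3.9, 2.5, 0.9, 0.1, 1.5; M̄R̄ = 29.6000 / 16 = 1.8500
LCL = X̄ − 3·M̄R̄/d₂ = 115.5471 − 3 × 1.8500 / 1.128 = 110.6268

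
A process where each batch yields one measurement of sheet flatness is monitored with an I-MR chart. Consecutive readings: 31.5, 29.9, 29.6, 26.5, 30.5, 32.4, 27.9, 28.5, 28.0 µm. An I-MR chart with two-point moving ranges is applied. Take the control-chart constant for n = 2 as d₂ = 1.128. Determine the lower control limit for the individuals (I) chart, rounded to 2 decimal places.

X̄ = (31.5 + 29.9 + 29.6 + 26.5 + 30.5 + 32.4 + 27.9 + 28.5 + 28.0) / 9 = 29.4222
Moving ranges: 1.6, 0.3, 3.1, 4.0, 1.9, 4.5, 0.6, 0.5; M̄R̄ = 16.5000 / 8 = 2.0625
LCL = X̄ − 3·M̄R̄/d₂ = 29.4222 − 3 × 2.0625 / 1.128 = 23.9368

23.94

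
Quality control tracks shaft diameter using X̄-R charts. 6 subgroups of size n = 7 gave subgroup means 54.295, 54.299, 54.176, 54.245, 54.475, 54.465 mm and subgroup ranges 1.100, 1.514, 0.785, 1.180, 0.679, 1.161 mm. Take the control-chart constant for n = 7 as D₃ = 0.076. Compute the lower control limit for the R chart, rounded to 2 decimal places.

R̄ = (1.100 + 1.514 + 0.785 + 1.180 + 0.679 + 1.161) / 6 = 6.4190 / 6 = 1.0698
LCL_R = D₃·R̄ = 0.076 × 1.0698 = 0.0813

0.08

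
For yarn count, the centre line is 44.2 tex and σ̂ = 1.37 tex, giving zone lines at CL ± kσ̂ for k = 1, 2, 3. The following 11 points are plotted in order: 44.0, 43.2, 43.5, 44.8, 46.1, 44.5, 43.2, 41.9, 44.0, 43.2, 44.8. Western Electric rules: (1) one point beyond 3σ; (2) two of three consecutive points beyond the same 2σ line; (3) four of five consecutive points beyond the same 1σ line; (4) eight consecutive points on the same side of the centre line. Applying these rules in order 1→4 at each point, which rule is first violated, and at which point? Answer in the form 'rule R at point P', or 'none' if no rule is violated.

none

Zone of each point (C = within 1σ̂, B = 1σ̂–2σ̂, A = 2σ̂–3σ̂, * = beyond 3σ̂; sign = side of CL): 1:-C, 2:-C, 3:-C, 4:+C, 5:+B, 6:+C, 7:-C, 8:-B, 9:-C, 10:-C, 11:+C
No rule fires across all 11 points.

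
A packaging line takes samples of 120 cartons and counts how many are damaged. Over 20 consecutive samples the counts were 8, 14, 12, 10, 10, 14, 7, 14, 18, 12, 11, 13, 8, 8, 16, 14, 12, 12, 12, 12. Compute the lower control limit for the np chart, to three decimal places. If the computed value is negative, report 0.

p̄ = Σdᵢ / (k·n) = 237 / (20 × 120) = 0.09875
LCL = np̄ − 3·√(np̄(1−p̄)) = 11.8500 − 3 × 3.2680 = 2.0460

2.046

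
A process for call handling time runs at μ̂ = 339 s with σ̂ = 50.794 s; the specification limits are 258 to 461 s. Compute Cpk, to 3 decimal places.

Cpu = (USL − μ̂) / (3σ̂) = (461 − 339) / (3 × 50.794) = 0.8006; Cpl = (μ̂ − LSL) / (3σ̂) = (339 − 258) / (3 × 50.794) = 0.5316; Cpk = min(Cpu, Cpl) = 0.5316

0.532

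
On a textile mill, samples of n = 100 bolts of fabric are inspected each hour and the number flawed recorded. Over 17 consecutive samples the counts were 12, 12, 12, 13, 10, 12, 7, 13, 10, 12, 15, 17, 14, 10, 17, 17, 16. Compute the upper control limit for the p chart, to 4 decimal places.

0.2293

p̄ = Σdᵢ / (k·n) = 219 / (17 × 100) = 0.12882
UCL = p̄ + 3·√(p̄(1−p̄)/n) = 0.12882 + 3 × √(0.12882×0.87118/100) = 0.12882 + 3 × 0.03350 = 0.22932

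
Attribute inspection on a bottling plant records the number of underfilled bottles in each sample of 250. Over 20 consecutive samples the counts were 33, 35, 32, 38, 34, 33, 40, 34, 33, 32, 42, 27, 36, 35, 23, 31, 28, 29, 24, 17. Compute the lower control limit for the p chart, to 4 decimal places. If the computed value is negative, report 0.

0.0640

p̄ = Σdᵢ / (k·n) = 636 / (20 × 250) = 0.12720
LCL = p̄ − 3·√(p̄(1−p̄)/n) = 0.12720 − 3 × 0.02107 = 0.06398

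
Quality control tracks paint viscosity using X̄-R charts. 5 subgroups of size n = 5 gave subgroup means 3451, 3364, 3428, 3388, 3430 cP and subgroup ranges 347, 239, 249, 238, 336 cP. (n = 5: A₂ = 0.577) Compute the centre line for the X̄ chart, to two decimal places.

3412.20

X̄̄ = (3451 + 3364 + 3428 + 3388 + 3430) / 5 = 17061.0000 / 5 = 3412.2000
CL = X̄̄ = 3412.2000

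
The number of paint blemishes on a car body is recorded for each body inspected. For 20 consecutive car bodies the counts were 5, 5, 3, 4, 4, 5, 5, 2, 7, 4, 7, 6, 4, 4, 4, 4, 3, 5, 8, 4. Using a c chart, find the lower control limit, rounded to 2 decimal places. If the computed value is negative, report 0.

c̄ = (5 + 5 + 3 + 4 + 4 + 5 + 5 + 2 + 7 + 4 + 7 + 6 + 4 + 4 + 4 + 4 + 3 + 5 + 8 + 4) / 20 = 93 / 20 = 4.6500
LCL = c̄ − 3√c̄ = 4.6500 − 3 × 2.1564 = -1.8192 → 0 (cannot be negative)

0.00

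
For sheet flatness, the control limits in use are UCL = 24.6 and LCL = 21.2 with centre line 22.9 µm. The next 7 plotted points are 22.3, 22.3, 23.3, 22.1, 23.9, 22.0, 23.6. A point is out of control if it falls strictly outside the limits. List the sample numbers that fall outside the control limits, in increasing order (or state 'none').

All 7 points lie within [21.2, 24.6].

none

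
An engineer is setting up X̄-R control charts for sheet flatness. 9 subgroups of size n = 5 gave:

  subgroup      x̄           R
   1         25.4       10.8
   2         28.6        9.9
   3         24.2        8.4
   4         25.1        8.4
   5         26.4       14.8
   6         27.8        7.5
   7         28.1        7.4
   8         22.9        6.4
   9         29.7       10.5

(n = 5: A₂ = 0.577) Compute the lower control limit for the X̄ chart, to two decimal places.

X̄̄ = (25.4 + 28.6 + 24.2 + 25.1 + 26.4 + 27.8 + 28.1 + 22.9 + 29.7) / 9 = 238.2000 / 9 = 26.4667
R̄ = (10.8 + 9.9 + 8.4 + 8.4 + 14.8 + 7.5 + 7.4 + 6.4 + 10.5) / 9 = 84.1000 / 9 = 9.3444
LCL = X̄̄ − A₂·R̄ = 26.4667 − 0.577 × 9.3444 = 21.0749

21.07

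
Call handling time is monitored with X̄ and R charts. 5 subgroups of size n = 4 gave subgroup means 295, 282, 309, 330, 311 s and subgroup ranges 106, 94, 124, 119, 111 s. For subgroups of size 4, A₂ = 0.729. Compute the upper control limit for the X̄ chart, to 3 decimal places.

X̄̄ = (295 + 282 + 309 + 330 + 311) / 5 = 1527.0000 / 5 = 305.4000
R̄ = (106 + 94 + 124 + 119 + 111) / 5 = 554.0000 / 5 = 110.8000
UCL = X̄̄ + A₂·R̄ = 305.4000 + 0.729 × 110.8000 = 386.1732

386.173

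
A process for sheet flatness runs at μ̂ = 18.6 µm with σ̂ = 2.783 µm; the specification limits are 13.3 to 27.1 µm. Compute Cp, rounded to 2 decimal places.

Cp = (USL − LSL) / (6σ̂) = (27.1 − 13.3) / (6 × 2.783) = 13.8000 / 16.6980 = 0.8264

0.83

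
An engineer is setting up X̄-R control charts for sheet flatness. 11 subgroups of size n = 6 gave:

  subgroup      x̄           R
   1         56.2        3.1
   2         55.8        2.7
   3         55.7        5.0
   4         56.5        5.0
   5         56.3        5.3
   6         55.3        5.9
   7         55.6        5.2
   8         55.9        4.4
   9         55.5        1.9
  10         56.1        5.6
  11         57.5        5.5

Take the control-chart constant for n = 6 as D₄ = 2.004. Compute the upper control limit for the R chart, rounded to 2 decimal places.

R̄ = (3.1 + 2.7 + 5.0 + 5.0 + 5.3 + 5.9 + 5.2 + 4.4 + 1.9 + 5.6 + 5.5) / 11 = 49.6000 / 11 = 4.5091
UCL_R = D₄·R̄ = 2.004 × 4.5091 = 9.0362

9.04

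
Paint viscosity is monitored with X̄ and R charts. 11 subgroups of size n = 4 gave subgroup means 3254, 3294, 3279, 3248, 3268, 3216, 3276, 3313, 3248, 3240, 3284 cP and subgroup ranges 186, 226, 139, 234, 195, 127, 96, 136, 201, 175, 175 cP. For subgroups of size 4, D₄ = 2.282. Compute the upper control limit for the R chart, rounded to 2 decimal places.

R̄ = (186 + 226 + 139 + 234 + 195 + 127 + 96 + 136 + 201 + 175 + 175) / 11 = 1890.0000 / 11 = 171.8182
UCL_R = D₄·R̄ = 2.282 × 171.8182 = 392.0891

392.09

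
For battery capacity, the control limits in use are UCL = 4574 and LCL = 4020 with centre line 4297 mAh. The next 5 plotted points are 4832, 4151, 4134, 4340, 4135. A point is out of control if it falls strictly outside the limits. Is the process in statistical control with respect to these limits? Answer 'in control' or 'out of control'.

Compare each point to [4020, 4574]: sample 1 = 4832 > UCL.

out of control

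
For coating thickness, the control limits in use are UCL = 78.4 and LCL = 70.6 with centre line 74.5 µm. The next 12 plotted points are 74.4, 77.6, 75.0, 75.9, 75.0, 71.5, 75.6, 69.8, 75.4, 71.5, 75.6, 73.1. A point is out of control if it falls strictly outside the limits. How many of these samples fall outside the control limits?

1

Compare each point to [70.6, 78.4]: sample 8 = 69.8 < LCL.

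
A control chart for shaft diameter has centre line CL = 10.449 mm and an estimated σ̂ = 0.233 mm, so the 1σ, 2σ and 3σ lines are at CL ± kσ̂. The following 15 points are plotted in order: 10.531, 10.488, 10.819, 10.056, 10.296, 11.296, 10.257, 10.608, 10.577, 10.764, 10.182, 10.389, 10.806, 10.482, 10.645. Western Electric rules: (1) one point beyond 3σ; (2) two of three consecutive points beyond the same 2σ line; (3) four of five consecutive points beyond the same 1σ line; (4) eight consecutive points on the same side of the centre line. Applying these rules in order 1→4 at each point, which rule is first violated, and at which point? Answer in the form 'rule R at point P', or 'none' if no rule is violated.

rule 1 at point 6

Zone of each point (C = within 1σ̂, B = 1σ̂–2σ̂, A = 2σ̂–3σ̂, * = beyond 3σ̂; sign = side of CL): 1:+C, 2:+C, 3:+B, 4:-B, 5:-C, 6:+*, 7:-C, 8:+C, 9:+C, 10:+B, 11:-B, 12:-C, 13:+B, 14:+C, 15:+C
Rule 1 (one point beyond the 3σ limits) is satisfied at point 6.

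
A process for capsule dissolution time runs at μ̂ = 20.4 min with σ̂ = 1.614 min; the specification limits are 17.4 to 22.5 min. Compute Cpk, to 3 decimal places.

Cpu = (USL − μ̂) / (3σ̂) = (22.5 − 20.4) / (3 × 1.614) = 0.4337; Cpl = (μ̂ − LSL) / (3σ̂) = (20.4 − 17.4) / (3 × 1.614) = 0.6196; Cpk = min(Cpu, Cpl) = 0.4337

0.434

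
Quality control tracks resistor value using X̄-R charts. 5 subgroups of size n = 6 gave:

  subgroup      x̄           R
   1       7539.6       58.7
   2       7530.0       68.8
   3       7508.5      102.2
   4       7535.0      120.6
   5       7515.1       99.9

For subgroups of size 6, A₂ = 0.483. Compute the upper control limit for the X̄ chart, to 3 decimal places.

7569.129

X̄̄ = (7539.6 + 7530.0 + 7508.5 + 7535.0 + 7515.1) / 5 = 37628.2000 / 5 = 7525.6400
R̄ = (58.7 + 68.8 + 102.2 + 120.6 + 99.9) / 5 = 450.2000 / 5 = 90.0400
UCL = X̄̄ + A₂·R̄ = 7525.6400 + 0.483 × 90.0400 = 7569.1293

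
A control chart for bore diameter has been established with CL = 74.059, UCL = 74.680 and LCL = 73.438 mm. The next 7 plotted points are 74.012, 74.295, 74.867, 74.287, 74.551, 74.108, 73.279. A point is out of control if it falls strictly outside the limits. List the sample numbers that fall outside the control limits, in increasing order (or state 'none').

Compare each point to [73.438, 74.680]: sample 3 = 74.867 > UCL; sample 7 = 73.279 < LCL.

3, 7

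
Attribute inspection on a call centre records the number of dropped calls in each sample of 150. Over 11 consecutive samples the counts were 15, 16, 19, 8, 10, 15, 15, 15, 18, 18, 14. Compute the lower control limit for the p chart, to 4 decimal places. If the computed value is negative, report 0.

p̄ = Σdᵢ / (k·n) = 163 / (11 × 150) = 0.09879
LCL = p̄ − 3·√(p̄(1−p̄)/n) = 0.09879 − 3 × 0.02436 = 0.02570

0.0257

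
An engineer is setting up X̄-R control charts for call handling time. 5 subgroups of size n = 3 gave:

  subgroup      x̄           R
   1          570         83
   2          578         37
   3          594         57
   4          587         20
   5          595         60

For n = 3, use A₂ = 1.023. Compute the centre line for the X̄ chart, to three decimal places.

584.800

X̄̄ = (570 + 578 + 594 + 587 + 595) / 5 = 2924.0000 / 5 = 584.8000
CL = X̄̄ = 584.8000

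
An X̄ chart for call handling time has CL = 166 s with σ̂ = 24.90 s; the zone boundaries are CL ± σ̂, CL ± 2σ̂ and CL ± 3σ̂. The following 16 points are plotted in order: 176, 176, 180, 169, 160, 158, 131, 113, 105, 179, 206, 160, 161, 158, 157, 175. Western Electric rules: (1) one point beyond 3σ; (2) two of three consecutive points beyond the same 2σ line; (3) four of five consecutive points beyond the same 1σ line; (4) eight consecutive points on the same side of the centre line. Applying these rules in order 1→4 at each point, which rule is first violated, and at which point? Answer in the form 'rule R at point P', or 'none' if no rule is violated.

rule 2 at point 9

Zone of each point (C = within 1σ̂, B = 1σ̂–2σ̂, A = 2σ̂–3σ̂, * = beyond 3σ̂; sign = side of CL): 1:+C, 2:+C, 3:+C, 4:+C, 5:-C, 6:-C, 7:-B, 8:-A, 9:-A, 10:+C, 11:+B, 12:-C, 13:-C, 14:-C, 15:-C, 16:+C
Rule 2 (two of three consecutive points beyond the same 2σ limit) is satisfied at point 9.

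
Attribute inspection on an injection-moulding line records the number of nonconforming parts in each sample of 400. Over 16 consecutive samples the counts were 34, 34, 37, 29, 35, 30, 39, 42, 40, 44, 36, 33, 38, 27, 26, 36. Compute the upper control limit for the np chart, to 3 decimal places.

p̄ = Σdᵢ / (k·n) = 560 / (16 × 400) = 0.08750
UCL = np̄ + 3·√(np̄(1−p̄)) = 35.0000 + 3 × √(35.0000×0.91250) = 35.0000 + 3 × 5.6513 = 51.9540

51.954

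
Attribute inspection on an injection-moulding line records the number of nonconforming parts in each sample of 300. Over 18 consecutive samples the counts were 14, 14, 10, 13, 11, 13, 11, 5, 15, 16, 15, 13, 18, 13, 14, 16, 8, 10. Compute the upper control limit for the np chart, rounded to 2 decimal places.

p̄ = Σdᵢ / (k·n) = 229 / (18 × 300) = 0.04241
UCL = np̄ + 3·√(np̄(1−p̄)) = 12.7222 + 3 × √(12.7222×0.95759) = 12.7222 + 3 × 3.4904 = 23.1933

23.19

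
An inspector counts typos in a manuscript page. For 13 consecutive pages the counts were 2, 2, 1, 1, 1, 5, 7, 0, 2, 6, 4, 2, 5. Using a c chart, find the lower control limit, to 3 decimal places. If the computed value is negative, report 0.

0.000

c̄ = (2 + 2 + 1 + 1 + 1 + 5 + 7 + 0 + 2 + 6 + 4 + 2 + 5) / 13 = 38 / 13 = 2.9231
LCL = c̄ − 3√c̄ = 2.9231 − 3 × 1.7097 = -2.2060 → 0 (cannot be negative)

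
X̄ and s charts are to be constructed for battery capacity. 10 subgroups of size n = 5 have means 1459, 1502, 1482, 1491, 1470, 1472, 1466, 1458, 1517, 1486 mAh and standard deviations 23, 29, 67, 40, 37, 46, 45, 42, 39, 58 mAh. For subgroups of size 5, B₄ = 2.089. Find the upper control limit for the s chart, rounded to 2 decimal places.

88.99

s̄ = (23 + 29 + 67 + 40 + 37 + 46 + 45 + 42 + 39 + 58) / 10 = 42.6000
UCL_s = B₄·s̄ = 2.089 × 42.6000 = 88.9914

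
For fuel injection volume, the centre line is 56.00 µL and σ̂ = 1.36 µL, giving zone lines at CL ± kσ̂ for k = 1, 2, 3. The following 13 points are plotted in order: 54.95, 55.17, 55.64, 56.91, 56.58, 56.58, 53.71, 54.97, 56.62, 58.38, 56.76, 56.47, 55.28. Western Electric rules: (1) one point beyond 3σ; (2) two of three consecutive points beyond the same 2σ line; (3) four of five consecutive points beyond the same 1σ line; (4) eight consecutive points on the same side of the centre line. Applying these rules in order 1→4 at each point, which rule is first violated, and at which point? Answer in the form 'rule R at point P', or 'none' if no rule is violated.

Zone of each point (C = within 1σ̂, B = 1σ̂–2σ̂, A = 2σ̂–3σ̂, * = beyond 3σ̂; sign = side of CL): 1:-C, 2:-C, 3:-C, 4:+C, 5:+C, 6:+C, 7:-B, 8:-C, 9:+C, 10:+B, 11:+C, 12:+C, 13:-C
No rule fires across all 13 points.

none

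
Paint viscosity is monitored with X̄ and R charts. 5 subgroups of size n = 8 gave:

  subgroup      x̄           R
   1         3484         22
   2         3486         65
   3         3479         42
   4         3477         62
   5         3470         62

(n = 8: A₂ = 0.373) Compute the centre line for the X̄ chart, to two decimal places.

3479.20

X̄̄ = (3484 + 3486 + 3479 + 3477 + 3470) / 5 = 17396.0000 / 5 = 3479.2000
CL = X̄̄ = 3479.2000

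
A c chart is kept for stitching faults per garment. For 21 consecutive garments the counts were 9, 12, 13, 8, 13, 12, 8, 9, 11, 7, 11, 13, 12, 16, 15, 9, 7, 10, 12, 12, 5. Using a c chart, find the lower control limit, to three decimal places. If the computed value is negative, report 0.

c̄ = (9 + 12 + 13 + 8 + 13 + 12 + 8 + 9 + 11 + 7 + 11 + 13 + 12 + 16 + 15 + 9 + 7 + 10 + 12 + 12 + 5) / 21 = 224 / 21 = 10.6667
LCL = c̄ − 3√c̄ = 10.6667 − 3 × 3.2660 = 0.8687

0.869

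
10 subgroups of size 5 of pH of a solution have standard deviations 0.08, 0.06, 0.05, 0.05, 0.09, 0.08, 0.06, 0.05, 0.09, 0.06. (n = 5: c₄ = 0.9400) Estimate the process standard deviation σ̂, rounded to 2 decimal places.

s̄ = (0.08 + 0.06 + 0.05 + 0.05 + 0.09 + 0.08 + 0.06 + 0.05 + 0.09 + 0.06) / 10 = 0.0670
σ̂ = s̄ / c₄ = 0.0670 / 0.9400 = 0.0713

0.07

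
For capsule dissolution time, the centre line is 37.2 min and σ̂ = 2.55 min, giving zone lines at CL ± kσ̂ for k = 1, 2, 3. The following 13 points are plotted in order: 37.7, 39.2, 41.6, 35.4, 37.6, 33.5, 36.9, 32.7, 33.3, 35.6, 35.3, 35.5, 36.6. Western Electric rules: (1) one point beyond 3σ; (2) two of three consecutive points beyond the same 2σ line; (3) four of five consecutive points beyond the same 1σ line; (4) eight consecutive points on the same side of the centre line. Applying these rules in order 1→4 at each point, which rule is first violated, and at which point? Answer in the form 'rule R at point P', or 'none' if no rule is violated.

rule 4 at point 13

Zone of each point (C = within 1σ̂, B = 1σ̂–2σ̂, A = 2σ̂–3σ̂, * = beyond 3σ̂; sign = side of CL): 1:+C, 2:+C, 3:+B, 4:-C, 5:+C, 6:-B, 7:-C, 8:-B, 9:-B, 10:-C, 11:-C, 12:-C, 13:-C
Rule 4 (eight consecutive points on the same side of the centre line) is satisfied at point 13.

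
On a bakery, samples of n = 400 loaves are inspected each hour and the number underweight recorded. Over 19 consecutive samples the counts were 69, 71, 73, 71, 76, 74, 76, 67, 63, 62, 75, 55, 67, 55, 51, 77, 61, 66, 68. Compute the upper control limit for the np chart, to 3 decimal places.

p̄ = Σdᵢ / (k·n) = 1277 / (19 × 400) = 0.16803
UCL = np̄ + 3·√(np̄(1−p̄)) = 67.2105 + 3 × √(67.2105×0.83197) = 67.2105 + 3 × 7.4778 = 89.6439

89.644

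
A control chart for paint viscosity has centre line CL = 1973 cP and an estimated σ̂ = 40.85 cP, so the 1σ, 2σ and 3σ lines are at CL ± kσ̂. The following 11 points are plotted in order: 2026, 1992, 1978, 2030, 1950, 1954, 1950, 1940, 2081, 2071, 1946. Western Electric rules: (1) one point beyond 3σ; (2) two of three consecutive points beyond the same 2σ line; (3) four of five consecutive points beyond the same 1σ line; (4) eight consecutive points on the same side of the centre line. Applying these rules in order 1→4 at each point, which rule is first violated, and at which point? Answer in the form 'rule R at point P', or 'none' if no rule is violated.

rule 2 at point 10

Zone of each point (C = within 1σ̂, B = 1σ̂–2σ̂, A = 2σ̂–3σ̂, * = beyond 3σ̂; sign = side of CL): 1:+B, 2:+C, 3:+C, 4:+B, 5:-C, 6:-C, 7:-C, 8:-C, 9:+A, 10:+A, 11:-C
Rule 2 (two of three consecutive points beyond the same 2σ limit) is satisfied at point 10.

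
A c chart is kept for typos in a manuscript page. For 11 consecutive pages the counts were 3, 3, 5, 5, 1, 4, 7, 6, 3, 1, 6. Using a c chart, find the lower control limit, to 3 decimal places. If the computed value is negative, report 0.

0.000

c̄ = (3 + 3 + 5 + 5 + 1 + 4 + 7 + 6 + 3 + 1 + 6) / 11 = 44 / 11 = 4.0000
LCL = c̄ − 3√c̄ = 4.0000 − 3 × 2.0000 = -2.0000 → 0 (cannot be negative)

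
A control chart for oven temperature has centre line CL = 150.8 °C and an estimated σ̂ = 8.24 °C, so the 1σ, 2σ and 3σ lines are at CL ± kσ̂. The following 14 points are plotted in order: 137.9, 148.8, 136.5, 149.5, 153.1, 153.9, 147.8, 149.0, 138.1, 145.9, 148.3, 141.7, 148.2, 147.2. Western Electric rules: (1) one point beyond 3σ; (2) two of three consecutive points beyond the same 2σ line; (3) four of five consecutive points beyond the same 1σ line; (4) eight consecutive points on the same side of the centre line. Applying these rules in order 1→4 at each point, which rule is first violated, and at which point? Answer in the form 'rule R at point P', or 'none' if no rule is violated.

rule 4 at point 14

Zone of each point (C = within 1σ̂, B = 1σ̂–2σ̂, A = 2σ̂–3σ̂, * = beyond 3σ̂; sign = side of CL): 1:-B, 2:-C, 3:-B, 4:-C, 5:+C, 6:+C, 7:-C, 8:-C, 9:-B, 10:-C, 11:-C, 12:-B, 13:-C, 14:-C
Rule 4 (eight consecutive points on the same side of the centre line) is satisfied at point 14.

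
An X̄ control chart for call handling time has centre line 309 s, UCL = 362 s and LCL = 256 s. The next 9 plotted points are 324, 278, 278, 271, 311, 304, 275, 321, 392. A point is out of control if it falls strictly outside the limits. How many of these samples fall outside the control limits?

Compare each point to [256, 362]: sample 9 = 392 > UCL.

1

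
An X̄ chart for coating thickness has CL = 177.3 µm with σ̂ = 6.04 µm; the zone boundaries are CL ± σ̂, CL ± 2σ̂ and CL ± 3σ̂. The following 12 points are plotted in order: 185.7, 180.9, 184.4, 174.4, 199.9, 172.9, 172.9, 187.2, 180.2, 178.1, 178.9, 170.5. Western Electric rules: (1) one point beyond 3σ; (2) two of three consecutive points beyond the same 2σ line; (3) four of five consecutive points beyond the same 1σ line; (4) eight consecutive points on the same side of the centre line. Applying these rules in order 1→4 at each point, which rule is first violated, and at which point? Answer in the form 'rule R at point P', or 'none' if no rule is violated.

Zone of each point (C = within 1σ̂, B = 1σ̂–2σ̂, A = 2σ̂–3σ̂, * = beyond 3σ̂; sign = side of CL): 1:+B, 2:+C, 3:+B, 4:-C, 5:+*, 6:-C, 7:-C, 8:+B, 9:+C, 10:+C, 11:+C, 12:-B
Rule 1 (one point beyond the 3σ limits) is satisfied at point 5.

rule 1 at point 5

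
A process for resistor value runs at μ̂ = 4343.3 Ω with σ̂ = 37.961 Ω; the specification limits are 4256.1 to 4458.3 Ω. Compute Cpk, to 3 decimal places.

0.766

Cpu = (USL − μ̂) / (3σ̂) = (4458.3 − 4343.3) / (3 × 37.961) = 1.0098; Cpl = (μ̂ − LSL) / (3σ̂) = (4343.3 − 4256.1) / (3 × 37.961) = 0.7657; Cpk = min(Cpu, Cpl) = 0.7657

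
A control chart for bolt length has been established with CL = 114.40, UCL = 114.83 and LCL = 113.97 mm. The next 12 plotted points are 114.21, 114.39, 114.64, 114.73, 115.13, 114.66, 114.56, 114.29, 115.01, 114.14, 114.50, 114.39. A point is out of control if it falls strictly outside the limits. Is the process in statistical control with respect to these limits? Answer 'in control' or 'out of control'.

out of control

Compare each point to [113.97, 114.83]: sample 5 = 115.13 > UCL; sample 9 = 115.01 > UCL.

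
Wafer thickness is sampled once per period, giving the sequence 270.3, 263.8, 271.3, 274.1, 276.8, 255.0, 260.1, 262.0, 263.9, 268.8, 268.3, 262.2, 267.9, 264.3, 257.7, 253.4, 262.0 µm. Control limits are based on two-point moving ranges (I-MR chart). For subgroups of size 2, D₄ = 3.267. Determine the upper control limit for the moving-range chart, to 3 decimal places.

Moving ranges: 6.5, 7.5, 2.8, 2.7, 21.8, 5.1, 1.9, 1.9, 4.9, 0.5, 6.1, 5.7, 3.6, 6.6, 4.3, 8.6; M̄R̄ = 90.5000 / 16 = 5.6562
UCL_MR = D₄·M̄R̄ = 3.267 × 5.6562 = 18.4790

18.479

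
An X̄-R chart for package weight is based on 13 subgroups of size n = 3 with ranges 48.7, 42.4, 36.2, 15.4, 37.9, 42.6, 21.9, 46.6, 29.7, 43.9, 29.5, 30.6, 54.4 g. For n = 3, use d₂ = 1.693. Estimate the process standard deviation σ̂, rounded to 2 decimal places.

R̄ = (48.7 + 42.4 + 36.2 + 15.4 + 37.9 + 42.6 + 21.9 + 46.6 + 29.7 + 43.9 + 29.5 + 30.6 + 54.4) / 13 = 36.9077
σ̂ = R̄ / d₂ = 36.9077 / 1.693 = 21.8002

21.80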